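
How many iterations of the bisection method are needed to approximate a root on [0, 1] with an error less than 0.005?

We need (b-a)/2^n ≤ 0.005
(1 - 0)/2^n ≤ 0.005
1/2^n ≤ 0.005
2^n ≥ 200
n ≥ log₂(200) = 7.64
n ≥ 8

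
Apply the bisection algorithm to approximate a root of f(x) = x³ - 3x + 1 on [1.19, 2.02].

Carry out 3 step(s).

f(x) = x³ - 3x + 1
Initial interval: [1.19, 2.02]

Iteration 1:
  c_1 = (1.190000 + 2.020000)/2 = 1.605000
  f(c_1) = f(1.605000) = 0.319520
  f(a) × f(c) < 0, new interval: [1.190000, 1.605000]
Iteration 2:
  c_2 = (1.190000 + 1.605000)/2 = 1.397500
  f(c_2) = f(1.397500) = -0.463174
  f(a) × f(c) ≥ 0, new interval: [1.397500, 1.605000]
Iteration 3:
  c_3 = (1.397500 + 1.605000)/2 = 1.501250
  f(c_3) = f(1.501250) = -0.120305
  f(a) × f(c) ≥ 0, new interval: [1.501250, 1.605000]

After 3 iteration(s), the approximation is c_3 = 1.501250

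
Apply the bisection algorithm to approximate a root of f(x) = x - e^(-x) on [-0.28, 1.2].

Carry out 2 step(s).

f(x) = x - e^(-x)
Initial interval: [-0.28, 1.2]

Iteration 1:
  c_1 = (-0.280000 + 1.200000)/2 = 0.460000
  f(c_1) = f(0.460000) = -0.171284
  f(a) × f(c) ≥ 0, new interval: [0.460000, 1.200000]
Iteration 2:
  c_2 = (0.460000 + 1.200000)/2 = 0.830000
  f(c_2) = f(0.830000) = 0.393951
  f(a) × f(c) < 0, new interval: [0.460000, 0.830000]

After 2 iteration(s), the approximation is c_2 = 0.830000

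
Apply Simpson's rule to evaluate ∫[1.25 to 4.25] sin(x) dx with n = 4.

f(x) = sin(x)
a = 1.25, b = 4.25, n = 4
h = (b - a)/n = 0.750000

Simpson's rule: (h/3)[f(x₀) + 4f(x₁) + 2f(x₂) + ... + f(xₙ)]

x_0 = 1.2500, f(x_0) = 0.948985, coefficient = 1
x_1 = 2.0000, f(x_1) = 0.909297, coefficient = 4
x_2 = 2.7500, f(x_2) = 0.381661, coefficient = 2
x_3 = 3.5000, f(x_3) = -0.350783, coefficient = 4
x_4 = 4.2500, f(x_4) = -0.894989, coefficient = 1

I ≈ (0.750000/3) × 3.051374 = 0.762844
Exact value: 0.761410
Error: 0.001434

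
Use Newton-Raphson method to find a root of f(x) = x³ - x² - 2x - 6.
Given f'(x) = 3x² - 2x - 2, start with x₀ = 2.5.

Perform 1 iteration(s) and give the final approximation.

f(x) = x³ - x² - 2x - 6
f'(x) = 3x² - 2x - 2
x₀ = 2.5

Newton-Raphson formula: x_{n+1} = x_n - f(x_n)/f'(x_n)

Iteration 1:
  f(2.500000) = -1.625000
  f'(2.500000) = 11.750000
  x_1 = 2.500000 - (-1.625000)/11.750000 = 2.638298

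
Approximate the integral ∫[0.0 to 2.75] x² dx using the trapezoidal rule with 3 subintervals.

f(x) = x²
a = 0.0, b = 2.75, n = 3
h = (b - a)/n = 0.916667

Trapezoidal rule: (h/2)[f(x₀) + 2f(x₁) + 2f(x₂) + ... + f(xₙ)]

x_0 = 0.0000, f(x_0) = 0.000000, coefficient = 1
x_1 = 0.9167, f(x_1) = 0.840278, coefficient = 2
x_2 = 1.8333, f(x_2) = 3.361111, coefficient = 2
x_3 = 2.7500, f(x_3) = 7.562500, coefficient = 1

I ≈ (0.916667/2) × 15.965278 = 7.317419
Exact value: 6.932292
Error: 0.385127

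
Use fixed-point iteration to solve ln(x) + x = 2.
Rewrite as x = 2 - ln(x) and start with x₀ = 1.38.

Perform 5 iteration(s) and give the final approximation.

Equation: ln(x) + x = 2
Fixed-point form: x = 2 - ln(x)
x₀ = 1.38

x_1 = g(1.380000) = 1.677917
x_2 = g(1.677917) = 1.482447
x_3 = g(1.482447) = 1.606306
x_4 = g(1.606306) = 1.526063
x_5 = g(1.526063) = 1.577309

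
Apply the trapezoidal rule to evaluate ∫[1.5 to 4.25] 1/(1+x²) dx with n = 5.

f(x) = 1/(1+x²)
a = 1.5, b = 4.25, n = 5
h = (b - a)/n = 0.550000

Trapezoidal rule: (h/2)[f(x₀) + 2f(x₁) + 2f(x₂) + ... + f(xₙ)]

x_0 = 1.5000, f(x_0) = 0.307692, coefficient = 1
x_1 = 2.0500, f(x_1) = 0.192215, coefficient = 2
x_2 = 2.6000, f(x_2) = 0.128866, coefficient = 2
x_3 = 3.1500, f(x_3) = 0.091554, coefficient = 2
x_4 = 3.7000, f(x_4) = 0.068074, coefficient = 2
x_5 = 4.2500, f(x_5) = 0.052459, coefficient = 1

I ≈ (0.550000/2) × 1.321569 = 0.363432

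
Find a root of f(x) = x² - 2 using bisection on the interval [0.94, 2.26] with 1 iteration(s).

f(x) = x² - 2
Initial interval: [0.94, 2.26]

Iteration 1:
  c_1 = (0.940000 + 2.260000)/2 = 1.600000
  f(c_1) = f(1.600000) = 0.560000
  f(a) × f(c) < 0, new interval: [0.940000, 1.600000]

After 1 iteration(s), the approximation is c_1 = 1.600000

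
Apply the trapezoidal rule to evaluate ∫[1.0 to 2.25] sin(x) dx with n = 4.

f(x) = sin(x)
a = 1.0, b = 2.25, n = 4
h = (b - a)/n = 0.312500

Trapezoidal rule: (h/2)[f(x₀) + 2f(x₁) + 2f(x₂) + ... + f(xₙ)]

x_0 = 1.0000, f(x_0) = 0.841471, coefficient = 1
x_1 = 1.3125, f(x_1) = 0.966827, coefficient = 2
x_2 = 1.6250, f(x_2) = 0.998531, coefficient = 2
x_3 = 1.9375, f(x_3) = 0.933514, coefficient = 2
x_4 = 2.2500, f(x_4) = 0.778073, coefficient = 1

I ≈ (0.312500/2) × 7.417289 = 1.158951
Exact value: 1.168476
Error: 0.009525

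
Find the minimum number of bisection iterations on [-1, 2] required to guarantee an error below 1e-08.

We need (b-a)/2^n ≤ 1e-08
(2 - (-1))/2^n ≤ 1e-08
3/2^n ≤ 1e-08
2^n ≥ 300000000
n ≥ log₂(300000000) = 28.16
n ≥ 29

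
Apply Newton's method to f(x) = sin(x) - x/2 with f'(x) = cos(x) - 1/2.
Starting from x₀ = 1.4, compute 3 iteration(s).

f(x) = sin(x) - x/2
f'(x) = cos(x) - 1/2
x₀ = 1.4

Newton-Raphson formula: x_{n+1} = x_n - f(x_n)/f'(x_n)

Iteration 1:
  f(1.400000) = 0.285450
  f'(1.400000) = -0.330033
  x_1 = 1.400000 - 0.285450/(-0.330033) = 2.264913
Iteration 2:
  f(2.264913) = -0.363838
  f'(2.264913) = -1.139707
  x_2 = 2.264913 - (-0.363838)/(-1.139707) = 1.945675
Iteration 3:
  f(1.945675) = -0.042286
  f'(1.945675) = -0.866160
  x_3 = 1.945675 - (-0.042286)/(-0.866160) = 1.896856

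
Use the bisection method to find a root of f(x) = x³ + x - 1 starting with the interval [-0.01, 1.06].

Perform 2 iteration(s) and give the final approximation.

f(x) = x³ + x - 1
Initial interval: [-0.01, 1.06]

Iteration 1:
  c_1 = (-0.010000 + 1.060000)/2 = 0.525000
  f(c_1) = f(0.525000) = -0.330297
  f(a) × f(c) ≥ 0, new interval: [0.525000, 1.060000]
Iteration 2:
  c_2 = (0.525000 + 1.060000)/2 = 0.792500
  f(c_2) = f(0.792500) = 0.290235
  f(a) × f(c) < 0, new interval: [0.525000, 0.792500]

After 2 iteration(s), the approximation is c_2 = 0.792500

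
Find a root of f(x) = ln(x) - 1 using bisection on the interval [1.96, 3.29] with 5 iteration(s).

f(x) = ln(x) - 1
Initial interval: [1.96, 3.29]

Iteration 1:
  c_1 = (1.960000 + 3.290000)/2 = 2.625000
  f(c_1) = f(2.625000) = -0.034919
  f(a) × f(c) ≥ 0, new interval: [2.625000, 3.290000]
Iteration 2:
  c_2 = (2.625000 + 3.290000)/2 = 2.957500
  f(c_2) = f(2.957500) = 0.084344
  f(a) × f(c) < 0, new interval: [2.625000, 2.957500]
Iteration 3:
  c_3 = (2.625000 + 2.957500)/2 = 2.791250
  f(c_3) = f(2.791250) = 0.026490
  f(a) × f(c) < 0, new interval: [2.625000, 2.791250]
Iteration 4:
  c_4 = (2.625000 + 2.791250)/2 = 2.708125
  f(c_4) = f(2.708125) = -0.003743
  f(a) × f(c) ≥ 0, new interval: [2.708125, 2.791250]
Iteration 5:
  c_5 = (2.708125 + 2.791250)/2 = 2.749687
  f(c_5) = f(2.749687) = 0.011487
  f(a) × f(c) < 0, new interval: [2.708125, 2.749687]

After 5 iteration(s), the approximation is c_5 = 2.749687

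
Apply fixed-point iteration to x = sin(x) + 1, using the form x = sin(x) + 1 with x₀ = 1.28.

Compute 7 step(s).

Equation: x = sin(x) + 1
Fixed-point form: x = sin(x) + 1
x₀ = 1.28

x_1 = g(1.280000) = 1.958016
x_2 = g(1.958016) = 1.925963
x_3 = g(1.925963) = 1.937589
x_4 = g(1.937589) = 1.933482
x_5 = g(1.933482) = 1.934947
x_6 = g(1.934947) = 1.934427
x_7 = g(1.934427) = 1.934612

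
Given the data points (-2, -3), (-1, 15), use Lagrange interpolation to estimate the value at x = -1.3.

Lagrange interpolation formula:
P(x) = Σ yᵢ × Lᵢ(x)
where Lᵢ(x) = Π_{j≠i} (x - xⱼ)/(xᵢ - xⱼ)

L_0(-1.3) = (-1.3 - (-1))/(-2 - (-1)) = 0.300000
L_1(-1.3) = (-1.3 - (-2))/(-1 - (-2)) = 0.700000

P(-1.3) = (-3)×L_0(-1.3) + 15×L_1(-1.3)
P(-1.3) = 9.600000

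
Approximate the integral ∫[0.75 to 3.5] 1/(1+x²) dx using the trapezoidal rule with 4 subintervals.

f(x) = 1/(1+x²)
a = 0.75, b = 3.5, n = 4
h = (b - a)/n = 0.687500

Trapezoidal rule: (h/2)[f(x₀) + 2f(x₁) + 2f(x₂) + ... + f(xₙ)]

x_0 = 0.7500, f(x_0) = 0.640000, coefficient = 1
x_1 = 1.4375, f(x_1) = 0.326115, coefficient = 2
x_2 = 2.1250, f(x_2) = 0.181303, coefficient = 2
x_3 = 2.8125, f(x_3) = 0.112231, coefficient = 2
x_4 = 3.5000, f(x_4) = 0.075472, coefficient = 1

I ≈ (0.687500/2) × 1.954770 = 0.671952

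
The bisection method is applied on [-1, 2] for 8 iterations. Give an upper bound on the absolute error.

Bisection error bound: |error| ≤ (b-a)/2^n
|error| ≤ (2 - (-1))/2^8 = 3/2^8
|error| ≤ 0.0117187500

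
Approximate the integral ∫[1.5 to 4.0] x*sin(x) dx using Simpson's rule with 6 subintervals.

f(x) = x*sin(x)
a = 1.5, b = 4.0, n = 6
h = (b - a)/n = 0.416667

Simpson's rule: (h/3)[f(x₀) + 4f(x₁) + 2f(x₂) + ... + f(xₙ)]

x_0 = 1.5000, f(x_0) = 1.496242, coefficient = 1
x_1 = 1.9167, f(x_1) = 1.803163, coefficient = 4
x_2 = 2.3333, f(x_2) = 1.687200, coefficient = 2
x_3 = 2.7500, f(x_3) = 1.049568, coefficient = 4
x_4 = 3.1667, f(x_4) = -0.079393, coefficient = 2
x_5 = 3.5833, f(x_5) = -1.531924, coefficient = 4
x_6 = 4.0000, f(x_6) = -3.027210, coefficient = 1

I ≈ (0.416667/3) × 6.967875 = 0.967760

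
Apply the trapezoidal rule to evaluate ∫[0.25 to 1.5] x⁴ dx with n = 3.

f(x) = x⁴
a = 0.25, b = 1.5, n = 3
h = (b - a)/n = 0.416667

Trapezoidal rule: (h/2)[f(x₀) + 2f(x₁) + 2f(x₂) + ... + f(xₙ)]

x_0 = 0.2500, f(x_0) = 0.003906, coefficient = 1
x_1 = 0.6667, f(x_1) = 0.197531, coefficient = 2
x_2 = 1.0833, f(x_2) = 1.377363, coefficient = 2
x_3 = 1.5000, f(x_3) = 5.062500, coefficient = 1

I ≈ (0.416667/2) × 8.216194 = 1.711707
Exact value: 1.518555
Error: 0.193152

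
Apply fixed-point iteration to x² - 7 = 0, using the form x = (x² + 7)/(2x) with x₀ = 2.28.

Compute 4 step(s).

Equation: x² - 7 = 0
Fixed-point form: x = (x² + 7)/(2x)
x₀ = 2.28

x_1 = g(2.280000) = 2.675088
x_2 = g(2.675088) = 2.645912
x_3 = g(2.645912) = 2.645751
x_4 = g(2.645751) = 2.645751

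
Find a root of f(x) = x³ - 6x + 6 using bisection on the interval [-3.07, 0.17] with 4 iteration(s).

f(x) = x³ - 6x + 6
Initial interval: [-3.07, 0.17]

Iteration 1:
  c_1 = (-3.070000 + 0.170000)/2 = -1.450000
  f(c_1) = f(-1.450000) = 11.651375
  f(a) × f(c) < 0, new interval: [-3.070000, -1.450000]
Iteration 2:
  c_2 = (-3.070000 + (-1.450000))/2 = -2.260000
  f(c_2) = f(-2.260000) = 8.016824
  f(a) × f(c) < 0, new interval: [-3.070000, -2.260000]
Iteration 3:
  c_3 = (-3.070000 + (-2.260000))/2 = -2.665000
  f(c_3) = f(-2.665000) = 3.062570
  f(a) × f(c) < 0, new interval: [-3.070000, -2.665000]
Iteration 4:
  c_4 = (-3.070000 + (-2.665000))/2 = -2.867500
  f(c_4) = f(-2.867500) = -0.373180
  f(a) × f(c) ≥ 0, new interval: [-2.867500, -2.665000]

After 4 iteration(s), the approximation is c_4 = -2.867500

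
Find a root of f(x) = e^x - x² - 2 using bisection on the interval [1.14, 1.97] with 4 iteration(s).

f(x) = e^x - x² - 2
Initial interval: [1.14, 1.97]

Iteration 1:
  c_1 = (1.140000 + 1.970000)/2 = 1.555000
  f(c_1) = f(1.555000) = 0.317062
  f(a) × f(c) < 0, new interval: [1.140000, 1.555000]
Iteration 2:
  c_2 = (1.140000 + 1.555000)/2 = 1.347500
  f(c_2) = f(1.347500) = 0.032038
  f(a) × f(c) < 0, new interval: [1.140000, 1.347500]
Iteration 3:
  c_3 = (1.140000 + 1.347500)/2 = 1.243750
  f(c_3) = f(1.243750) = -0.078318
  f(a) × f(c) ≥ 0, new interval: [1.243750, 1.347500]
Iteration 4:
  c_4 = (1.243750 + 1.347500)/2 = 1.295625
  f(c_4) = f(1.295625) = -0.025366
  f(a) × f(c) ≥ 0, new interval: [1.295625, 1.347500]

After 4 iteration(s), the approximation is c_4 = 1.295625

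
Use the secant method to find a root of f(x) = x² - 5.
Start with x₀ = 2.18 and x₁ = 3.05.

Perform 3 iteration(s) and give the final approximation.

f(x) = x² - 5
x₀ = 2.18, x₁ = 3.05

Secant formula: x_{n+1} = x_n - f(x_n)(x_n - x_{n-1})/(f(x_n) - f(x_{n-1}))

Iteration 1:
  f(2.180000) = -0.247600
  f(3.050000) = 4.302500
  x_2 = 3.050000 - 4.302500×(3.050000 - 2.180000)/(4.302500 - (-0.247600))
       = 2.227342
Iteration 2:
  f(3.050000) = 4.302500
  f(2.227342) = -0.038946
  x_3 = 2.227342 - (-0.038946)×(2.227342 - 3.050000)/(-0.038946 - 4.302500)
       = 2.234722
Iteration 3:
  f(2.227342) = -0.038946
  f(2.234722) = -0.006017
  x_4 = 2.234722 - (-0.006017)×(2.234722 - 2.227342)/(-0.006017 - (-0.038946))
       = 2.236071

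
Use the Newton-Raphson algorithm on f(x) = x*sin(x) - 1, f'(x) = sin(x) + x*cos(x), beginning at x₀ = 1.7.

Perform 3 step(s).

f(x) = x*sin(x) - 1
f'(x) = sin(x) + x*cos(x)
x₀ = 1.7

Newton-Raphson formula: x_{n+1} = x_n - f(x_n)/f'(x_n)

Iteration 1:
  f(1.700000) = 0.685830
  f'(1.700000) = 0.772629
  x_1 = 1.700000 - 0.685830/0.772629 = 0.812342
Iteration 2:
  f(0.812342) = -0.410320
  f'(0.812342) = 1.284629
  x_2 = 0.812342 - (-0.410320)/1.284629 = 1.131750
Iteration 3:
  f(1.131750) = 0.024412
  f'(1.131750) = 1.386238
  x_3 = 1.131750 - 0.024412/1.386238 = 1.114140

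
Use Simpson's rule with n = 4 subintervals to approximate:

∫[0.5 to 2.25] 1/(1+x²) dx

f(x) = 1/(1+x²)
a = 0.5, b = 2.25, n = 4
h = (b - a)/n = 0.437500

Simpson's rule: (h/3)[f(x₀) + 4f(x₁) + 2f(x₂) + ... + f(xₙ)]

x_0 = 0.5000, f(x_0) = 0.800000, coefficient = 1
x_1 = 0.9375, f(x_1) = 0.532225, coefficient = 4
x_2 = 1.3750, f(x_2) = 0.345946, coefficient = 2
x_3 = 1.8125, f(x_3) = 0.233364, coefficient = 4
x_4 = 2.2500, f(x_4) = 0.164948, coefficient = 1

I ≈ (0.437500/3) × 4.719193 = 0.688216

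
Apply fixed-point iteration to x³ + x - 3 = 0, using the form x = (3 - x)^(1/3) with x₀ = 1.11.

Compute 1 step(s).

Equation: x³ + x - 3 = 0
Fixed-point form: x = (3 - x)^(1/3)
x₀ = 1.11

x_1 = g(1.110000) = 1.236386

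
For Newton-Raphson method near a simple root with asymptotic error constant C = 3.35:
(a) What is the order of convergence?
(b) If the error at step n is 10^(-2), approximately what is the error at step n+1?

(a) Newton-Raphson has quadratic (order 2) convergence near simple roots.
    This means |e_{n+1}| ≈ C|e_n|².

(b) With |e_n| = 10^(-2) and C = 3.35:
    |e_{n+1}| ≈ 3.35 × (10^(-2))² = 3.35 × 10^(-4)

(a) 2 (quadratic); (b) |e_{n+1}| ≈ 3.350e-04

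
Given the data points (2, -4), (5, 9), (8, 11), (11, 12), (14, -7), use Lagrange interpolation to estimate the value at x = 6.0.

Lagrange interpolation formula:
P(x) = Σ yᵢ × Lᵢ(x)
where Lᵢ(x) = Π_{j≠i} (x - xⱼ)/(xᵢ - xⱼ)

L_0(6.0) = (6.0 - 5)/(2 - 5) × (6.0 - 8)/(2 - 8) × (6.0 - 11)/(2 - 11) × (6.0 - 14)/(2 - 14) = -0.041152
L_1(6.0) = (6.0 - 2)/(5 - 2) × (6.0 - 8)/(5 - 8) × (6.0 - 11)/(5 - 11) × (6.0 - 14)/(5 - 14) = 0.658436
L_2(6.0) = (6.0 - 2)/(8 - 2) × (6.0 - 5)/(8 - 5) × (6.0 - 11)/(8 - 11) × (6.0 - 14)/(8 - 14) = 0.493827
L_3(6.0) = (6.0 - 2)/(11 - 2) × (6.0 - 5)/(11 - 5) × (6.0 - 8)/(11 - 8) × (6.0 - 14)/(11 - 14) = -0.131687
L_4(6.0) = (6.0 - 2)/(14 - 2) × (6.0 - 5)/(14 - 5) × (6.0 - 8)/(14 - 8) × (6.0 - 11)/(14 - 11) = 0.020576

P(6.0) = (-4)×L_0(6.0) + 9×L_1(6.0) + 11×L_2(6.0) + 12×L_3(6.0) + (-7)×L_4(6.0)
P(6.0) = 9.798354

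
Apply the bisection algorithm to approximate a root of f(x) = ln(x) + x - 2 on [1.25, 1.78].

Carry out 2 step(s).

f(x) = ln(x) + x - 2
Initial interval: [1.25, 1.78]

Iteration 1:
  c_1 = (1.250000 + 1.780000)/2 = 1.515000
  f(c_1) = f(1.515000) = -0.069585
  f(a) × f(c) ≥ 0, new interval: [1.515000, 1.780000]
Iteration 2:
  c_2 = (1.515000 + 1.780000)/2 = 1.647500
  f(c_2) = f(1.647500) = 0.146759
  f(a) × f(c) < 0, new interval: [1.515000, 1.647500]

After 2 iteration(s), the approximation is c_2 = 1.647500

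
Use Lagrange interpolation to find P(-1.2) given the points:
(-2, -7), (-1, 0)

Lagrange interpolation formula:
P(x) = Σ yᵢ × Lᵢ(x)
where Lᵢ(x) = Π_{j≠i} (x - xⱼ)/(xᵢ - xⱼ)

L_0(-1.2) = (-1.2 - (-1))/(-2 - (-1)) = 0.200000
L_1(-1.2) = (-1.2 - (-2))/(-1 - (-2)) = 0.800000

P(-1.2) = (-7)×L_0(-1.2) + 0×L_1(-1.2)
P(-1.2) = -1.400000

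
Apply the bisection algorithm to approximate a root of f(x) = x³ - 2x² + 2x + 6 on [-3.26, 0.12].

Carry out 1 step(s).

f(x) = x³ - 2x² + 2x + 6
Initial interval: [-3.26, 0.12]

Iteration 1:
  c_1 = (-3.260000 + 0.120000)/2 = -1.570000
  f(c_1) = f(-1.570000) = -5.939693
  f(a) × f(c) ≥ 0, new interval: [-1.570000, 0.120000]

After 1 iteration(s), the approximation is c_1 = -1.570000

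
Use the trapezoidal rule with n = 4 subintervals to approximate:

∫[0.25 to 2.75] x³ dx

f(x) = x³
a = 0.25, b = 2.75, n = 4
h = (b - a)/n = 0.625000

Trapezoidal rule: (h/2)[f(x₀) + 2f(x₁) + 2f(x₂) + ... + f(xₙ)]

x_0 = 0.2500, f(x_0) = 0.015625, coefficient = 1
x_1 = 0.8750, f(x_1) = 0.669922, coefficient = 2
x_2 = 1.5000, f(x_2) = 3.375000, coefficient = 2
x_3 = 2.1250, f(x_3) = 9.595703, coefficient = 2
x_4 = 2.7500, f(x_4) = 20.796875, coefficient = 1

I ≈ (0.625000/2) × 48.093750 = 15.029297
Exact value: 14.296875
Error: 0.732422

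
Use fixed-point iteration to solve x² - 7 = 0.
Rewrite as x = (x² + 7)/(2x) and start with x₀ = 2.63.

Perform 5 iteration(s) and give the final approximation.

Equation: x² - 7 = 0
Fixed-point form: x = (x² + 7)/(2x)
x₀ = 2.63

x_1 = g(2.630000) = 2.645798
x_2 = g(2.645798) = 2.645751
x_3 = g(2.645751) = 2.645751
x_4 = g(2.645751) = 2.645751
x_5 = g(2.645751) = 2.645751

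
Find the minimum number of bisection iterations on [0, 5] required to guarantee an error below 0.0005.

We need (b-a)/2^n ≤ 0.0005
(5 - 0)/2^n ≤ 0.0005
5/2^n ≤ 0.0005
2^n ≥ 10000
n ≥ log₂(10000) = 13.29
n ≥ 14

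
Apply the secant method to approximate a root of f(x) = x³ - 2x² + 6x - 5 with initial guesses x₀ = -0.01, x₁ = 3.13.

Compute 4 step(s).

f(x) = x³ - 2x² + 6x - 5
x₀ = -0.01, x₁ = 3.13

Secant formula: x_{n+1} = x_n - f(x_n)(x_n - x_{n-1})/(f(x_n) - f(x_{n-1}))

Iteration 1:
  f(-0.010000) = -5.060201
  f(3.130000) = 24.850497
  x_2 = 3.130000 - 24.850497×(3.130000 - (-0.010000))/(24.850497 - (-5.060201))
       = 0.521216
Iteration 2:
  f(3.130000) = 24.850497
  f(0.521216) = -2.274441
  x_3 = 0.521216 - (-2.274441)×(0.521216 - 3.130000)/(-2.274441 - 24.850497)
       = 0.739964
Iteration 3:
  f(0.521216) = -2.274441
  f(0.739964) = -1.250146
  x_4 = 0.739964 - (-1.250146)×(0.739964 - 0.521216)/(-1.250146 - (-2.274441))
       = 1.006944
Iteration 4:
  f(0.739964) = -1.250146
  f(1.006944) = 0.034770
  x_5 = 1.006944 - 0.034770×(1.006944 - 0.739964)/(0.034770 - (-1.250146))
       = 0.999720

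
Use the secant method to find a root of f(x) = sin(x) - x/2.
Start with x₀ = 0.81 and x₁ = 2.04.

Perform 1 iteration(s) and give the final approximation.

f(x) = sin(x) - x/2
x₀ = 0.81, x₁ = 2.04

Secant formula: x_{n+1} = x_n - f(x_n)(x_n - x_{n-1})/(f(x_n) - f(x_{n-1}))

Iteration 1:
  f(0.810000) = 0.319287
  f(2.040000) = -0.128071
  x_2 = 2.040000 - (-0.128071)×(2.040000 - 0.810000)/(-0.128071 - 0.319287)
       = 1.687871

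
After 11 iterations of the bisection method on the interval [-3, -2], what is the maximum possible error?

Bisection error bound: |error| ≤ (b-a)/2^n
|error| ≤ (-2 - (-3))/2^11 = 1/2^11
|error| ≤ 0.0004882812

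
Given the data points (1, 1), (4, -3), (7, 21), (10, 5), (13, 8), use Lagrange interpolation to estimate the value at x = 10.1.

Lagrange interpolation formula:
P(x) = Σ yᵢ × Lᵢ(x)
where Lᵢ(x) = Π_{j≠i} (x - xⱼ)/(xᵢ - xⱼ)

L_0(10.1) = (10.1 - 4)/(1 - 4) × (10.1 - 7)/(1 - 7) × (10.1 - 10)/(1 - 10) × (10.1 - 13)/(1 - 13) = -0.002821
L_1(10.1) = (10.1 - 1)/(4 - 1) × (10.1 - 7)/(4 - 7) × (10.1 - 10)/(4 - 10) × (10.1 - 13)/(4 - 13) = 0.016833
L_2(10.1) = (10.1 - 1)/(7 - 1) × (10.1 - 4)/(7 - 4) × (10.1 - 10)/(7 - 10) × (10.1 - 13)/(7 - 13) = -0.049685
L_3(10.1) = (10.1 - 1)/(10 - 1) × (10.1 - 4)/(10 - 4) × (10.1 - 7)/(10 - 7) × (10.1 - 13)/(10 - 13) = 1.026821
L_4(10.1) = (10.1 - 1)/(13 - 1) × (10.1 - 4)/(13 - 4) × (10.1 - 7)/(13 - 7) × (10.1 - 10)/(13 - 10) = 0.008852

P(10.1) = 1×L_0(10.1) + (-3)×L_1(10.1) + 21×L_2(10.1) + 5×L_3(10.1) + 8×L_4(10.1)
P(10.1) = 4.108216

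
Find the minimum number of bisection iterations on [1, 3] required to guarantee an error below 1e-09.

We need (b-a)/2^n ≤ 1e-09
(3 - 1)/2^n ≤ 1e-09
2/2^n ≤ 1e-09
2^n ≥ 2000000000
n ≥ log₂(2000000000) = 30.90
n ≥ 31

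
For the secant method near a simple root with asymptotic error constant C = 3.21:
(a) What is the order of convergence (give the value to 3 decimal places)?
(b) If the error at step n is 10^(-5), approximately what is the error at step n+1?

(a) Secant method has superlinear convergence with order φ = (1+√5)/2 ≈ 1.618.
    This means |e_{n+1}| ≈ C|e_n|^1.618.

(b) With |e_n| = 10^(-5) and C = 3.21:
    |e_{n+1}| ≈ 3.21 × (10^(-5))^1.618 = 3.21 × 10^(-8.09)

(a) ≈ 1.618 (golden ratio); (b) |e_{n+1}| ≈ 2.608e-08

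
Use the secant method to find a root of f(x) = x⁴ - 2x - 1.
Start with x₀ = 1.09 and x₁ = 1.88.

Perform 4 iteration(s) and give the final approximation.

f(x) = x⁴ - 2x - 1
x₀ = 1.09, x₁ = 1.88

Secant formula: x_{n+1} = x_n - f(x_n)(x_n - x_{n-1})/(f(x_n) - f(x_{n-1}))

Iteration 1:
  f(1.090000) = -1.768418
  f(1.880000) = 7.731983
  x_2 = 1.880000 - 7.731983×(1.880000 - 1.090000)/(7.731983 - (-1.768418))
       = 1.237052
Iteration 2:
  f(1.880000) = 7.731983
  f(1.237052) = -1.132295
  x_3 = 1.237052 - (-1.132295)×(1.237052 - 1.880000)/(-1.132295 - 7.731983)
       = 1.319180
Iteration 3:
  f(1.237052) = -1.132295
  f(1.319180) = -0.609940
  x_4 = 1.319180 - (-0.609940)×(1.319180 - 1.237052)/(-0.609940 - (-1.132295))
       = 1.415079
Iteration 4:
  f(1.319180) = -0.609940
  f(1.415079) = 0.179640
  x_5 = 1.415079 - 0.179640×(1.415079 - 1.319180)/(0.179640 - (-0.609940))
       = 1.393260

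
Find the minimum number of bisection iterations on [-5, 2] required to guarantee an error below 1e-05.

We need (b-a)/2^n ≤ 1e-05
(2 - (-5))/2^n ≤ 1e-05
7/2^n ≤ 1e-05
2^n ≥ 700000
n ≥ log₂(700000) = 19.42
n ≥ 20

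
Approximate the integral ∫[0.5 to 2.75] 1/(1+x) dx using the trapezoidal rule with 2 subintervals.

f(x) = 1/(1+x)
a = 0.5, b = 2.75, n = 2
h = (b - a)/n = 1.125000

Trapezoidal rule: (h/2)[f(x₀) + 2f(x₁) + 2f(x₂) + ... + f(xₙ)]

x_0 = 0.5000, f(x_0) = 0.666667, coefficient = 1
x_1 = 1.6250, f(x_1) = 0.380952, coefficient = 2
x_2 = 2.7500, f(x_2) = 0.266667, coefficient = 1

I ≈ (1.125000/2) × 1.695238 = 0.953571
Exact value: 0.916291
Error: 0.037281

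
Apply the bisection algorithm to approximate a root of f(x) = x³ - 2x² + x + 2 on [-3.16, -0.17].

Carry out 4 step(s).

f(x) = x³ - 2x² + x + 2
Initial interval: [-3.16, -0.17]

Iteration 1:
  c_1 = (-3.160000 + (-0.170000))/2 = -1.665000
  f(c_1) = f(-1.665000) = -9.825205
  f(a) × f(c) ≥ 0, new interval: [-1.665000, -0.170000]
Iteration 2:
  c_2 = (-1.665000 + (-0.170000))/2 = -0.917500
  f(c_2) = f(-0.917500) = -1.373470
  f(a) × f(c) ≥ 0, new interval: [-0.917500, -0.170000]
Iteration 3:
  c_3 = (-0.917500 + (-0.170000))/2 = -0.543750
  f(c_3) = f(-0.543750) = 0.704155
  f(a) × f(c) < 0, new interval: [-0.917500, -0.543750]
Iteration 4:
  c_4 = (-0.917500 + (-0.543750))/2 = -0.730625
  f(c_4) = f(-0.730625) = -0.188268
  f(a) × f(c) ≥ 0, new interval: [-0.730625, -0.543750]

After 4 iteration(s), the approximation is c_4 = -0.730625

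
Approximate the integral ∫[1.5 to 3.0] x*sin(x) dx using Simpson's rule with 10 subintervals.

f(x) = x*sin(x)
a = 1.5, b = 3.0, n = 10
h = (b - a)/n = 0.150000

Simpson's rule: (h/3)[f(x₀) + 4f(x₁) + 2f(x₂) + ... + f(xₙ)]

x_0 = 1.5000, f(x_0) = 1.496242, coefficient = 1
x_1 = 1.6500, f(x_1) = 1.644827, coefficient = 4
x_2 = 1.8000, f(x_2) = 1.752926, coefficient = 2
x_3 = 1.9500, f(x_3) = 1.811471, coefficient = 4
x_4 = 2.1000, f(x_4) = 1.812740, coefficient = 2
x_5 = 2.2500, f(x_5) = 1.750665, coefficient = 4
x_6 = 2.4000, f(x_6) = 1.621112, coefficient = 2
x_7 = 2.5500, f(x_7) = 1.422093, coefficient = 4
x_8 = 2.7000, f(x_8) = 1.153926, coefficient = 2
x_9 = 2.8500, f(x_9) = 0.819312, coefficient = 4
x_10 = 3.0000, f(x_10) = 0.423360, coefficient = 1

I ≈ (0.150000/3) × 44.394485 = 2.219724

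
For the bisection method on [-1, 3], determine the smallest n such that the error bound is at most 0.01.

We need (b-a)/2^n ≤ 0.01
(3 - (-1))/2^n ≤ 0.01
4/2^n ≤ 0.01
2^n ≥ 400
n ≥ log₂(400) = 8.64
n ≥ 9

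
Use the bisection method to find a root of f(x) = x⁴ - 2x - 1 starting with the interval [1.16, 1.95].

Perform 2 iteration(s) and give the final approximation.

f(x) = x⁴ - 2x - 1
Initial interval: [1.16, 1.95]

Iteration 1:
  c_1 = (1.160000 + 1.950000)/2 = 1.555000
  f(c_1) = f(1.555000) = 1.736845
  f(a) × f(c) < 0, new interval: [1.160000, 1.555000]
Iteration 2:
  c_2 = (1.160000 + 1.555000)/2 = 1.357500
  f(c_2) = f(1.357500) = -0.319065
  f(a) × f(c) ≥ 0, new interval: [1.357500, 1.555000]

After 2 iteration(s), the approximation is c_2 = 1.357500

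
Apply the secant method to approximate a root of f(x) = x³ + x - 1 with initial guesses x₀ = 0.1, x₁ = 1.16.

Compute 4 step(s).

f(x) = x³ + x - 1
x₀ = 0.1, x₁ = 1.16

Secant formula: x_{n+1} = x_n - f(x_n)(x_n - x_{n-1})/(f(x_n) - f(x_{n-1}))

Iteration 1:
  f(0.100000) = -0.899000
  f(1.160000) = 1.720896
  x_2 = 1.160000 - 1.720896×(1.160000 - 0.100000)/(1.720896 - (-0.899000))
       = 0.463732
Iteration 2:
  f(1.160000) = 1.720896
  f(0.463732) = -0.436544
  x_3 = 0.463732 - (-0.436544)×(0.463732 - 1.160000)/(-0.436544 - 1.720896)
       = 0.604617
Iteration 3:
  f(0.463732) = -0.436544
  f(0.604617) = -0.174358
  x_4 = 0.604617 - (-0.174358)×(0.604617 - 0.463732)/(-0.174358 - (-0.436544))
       = 0.698308
Iteration 4:
  f(0.604617) = -0.174358
  f(0.698308) = 0.038827
  x_5 = 0.698308 - 0.038827×(0.698308 - 0.604617)/(0.038827 - (-0.174358))
       = 0.681244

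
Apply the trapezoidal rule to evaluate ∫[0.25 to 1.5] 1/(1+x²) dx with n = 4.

f(x) = 1/(1+x²)
a = 0.25, b = 1.5, n = 4
h = (b - a)/n = 0.312500

Trapezoidal rule: (h/2)[f(x₀) + 2f(x₁) + 2f(x₂) + ... + f(xₙ)]

x_0 = 0.2500, f(x_0) = 0.941176, coefficient = 1
x_1 = 0.5625, f(x_1) = 0.759644, coefficient = 2
x_2 = 0.8750, f(x_2) = 0.566372, coefficient = 2
x_3 = 1.1875, f(x_3) = 0.414911, coefficient = 2
x_4 = 1.5000, f(x_4) = 0.307692, coefficient = 1

I ≈ (0.312500/2) × 4.730722 = 0.739175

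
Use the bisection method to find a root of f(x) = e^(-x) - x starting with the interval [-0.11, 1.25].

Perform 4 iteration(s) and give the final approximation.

f(x) = e^(-x) - x
Initial interval: [-0.11, 1.25]

Iteration 1:
  c_1 = (-0.110000 + 1.250000)/2 = 0.570000
  f(c_1) = f(0.570000) = -0.004475
  f(a) × f(c) < 0, new interval: [-0.110000, 0.570000]
Iteration 2:
  c_2 = (-0.110000 + 0.570000)/2 = 0.230000
  f(c_2) = f(0.230000) = 0.564534
  f(a) × f(c) ≥ 0, new interval: [0.230000, 0.570000]
Iteration 3:
  c_3 = (0.230000 + 0.570000)/2 = 0.400000
  f(c_3) = f(0.400000) = 0.270320
  f(a) × f(c) ≥ 0, new interval: [0.400000, 0.570000]
Iteration 4:
  c_4 = (0.400000 + 0.570000)/2 = 0.485000
  f(c_4) = f(0.485000) = 0.130697
  f(a) × f(c) ≥ 0, new interval: [0.485000, 0.570000]

After 4 iteration(s), the approximation is c_4 = 0.485000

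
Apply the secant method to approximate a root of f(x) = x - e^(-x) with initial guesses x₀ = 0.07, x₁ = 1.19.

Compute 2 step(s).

f(x) = x - e^(-x)
x₀ = 0.07, x₁ = 1.19

Secant formula: x_{n+1} = x_n - f(x_n)(x_n - x_{n-1})/(f(x_n) - f(x_{n-1}))

Iteration 1:
  f(0.070000) = -0.862394
  f(1.190000) = 0.885779
  x_2 = 1.190000 - 0.885779×(1.190000 - 0.070000)/(0.885779 - (-0.862394))
       = 0.622509
Iteration 2:
  f(1.190000) = 0.885779
  f(0.622509) = 0.085913
  x_3 = 0.622509 - 0.085913×(0.622509 - 1.190000)/(0.085913 - 0.885779)
       = 0.561556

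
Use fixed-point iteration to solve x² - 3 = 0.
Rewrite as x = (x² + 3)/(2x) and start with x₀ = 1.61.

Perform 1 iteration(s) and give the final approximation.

Equation: x² - 3 = 0
Fixed-point form: x = (x² + 3)/(2x)
x₀ = 1.61

x_1 = g(1.610000) = 1.736677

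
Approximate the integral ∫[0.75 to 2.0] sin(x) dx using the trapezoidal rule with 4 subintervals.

f(x) = sin(x)
a = 0.75, b = 2.0, n = 4
h = (b - a)/n = 0.312500

Trapezoidal rule: (h/2)[f(x₀) + 2f(x₁) + 2f(x₂) + ... + f(xₙ)]

x_0 = 0.7500, f(x_0) = 0.681639, coefficient = 1
x_1 = 1.0625, f(x_1) = 0.873575, coefficient = 2
x_2 = 1.3750, f(x_2) = 0.980893, coefficient = 2
x_3 = 1.6875, f(x_3) = 0.993198, coefficient = 2
x_4 = 2.0000, f(x_4) = 0.909297, coefficient = 1

I ≈ (0.312500/2) × 7.286268 = 1.138479
Exact value: 1.147836
Error: 0.009356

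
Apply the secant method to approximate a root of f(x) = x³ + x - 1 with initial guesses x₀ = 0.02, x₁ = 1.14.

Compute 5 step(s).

f(x) = x³ + x - 1
x₀ = 0.02, x₁ = 1.14

Secant formula: x_{n+1} = x_n - f(x_n)(x_n - x_{n-1})/(f(x_n) - f(x_{n-1}))

Iteration 1:
  f(0.020000) = -0.979992
  f(1.140000) = 1.621544
  x_2 = 1.140000 - 1.621544×(1.140000 - 0.020000)/(1.621544 - (-0.979992))
       = 0.441901
Iteration 2:
  f(1.140000) = 1.621544
  f(0.441901) = -0.471806
  x_3 = 0.441901 - (-0.471806)×(0.441901 - 1.140000)/(-0.471806 - 1.621544)
       = 0.599241
Iteration 3:
  f(0.441901) = -0.471806
  f(0.599241) = -0.185578
  x_4 = 0.599241 - (-0.185578)×(0.599241 - 0.441901)/(-0.185578 - (-0.471806))
       = 0.701253
Iteration 4:
  f(0.599241) = -0.185578
  f(0.701253) = 0.046099
  x_5 = 0.701253 - 0.046099×(0.701253 - 0.599241)/(0.046099 - (-0.185578))
       = 0.680955
Iteration 5:
  f(0.701253) = 0.046099
  f(0.680955) = -0.003287
  x_6 = 0.680955 - (-0.003287)×(0.680955 - 0.701253)/(-0.003287 - 0.046099)
       = 0.682306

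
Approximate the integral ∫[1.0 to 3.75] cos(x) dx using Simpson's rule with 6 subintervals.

f(x) = cos(x)
a = 1.0, b = 3.75, n = 6
h = (b - a)/n = 0.458333

Simpson's rule: (h/3)[f(x₀) + 4f(x₁) + 2f(x₂) + ... + f(xₙ)]

x_0 = 1.0000, f(x_0) = 0.540302, coefficient = 1
x_1 = 1.4583, f(x_1) = 0.112226, coefficient = 4
x_2 = 1.9167, f(x_2) = -0.339016, coefficient = 2
x_3 = 2.3750, f(x_3) = -0.720278, coefficient = 4
x_4 = 2.8333, f(x_4) = -0.952863, coefficient = 2
x_5 = 3.2917, f(x_5) = -0.988760, coefficient = 4
x_6 = 3.7500, f(x_6) = -0.820559, coefficient = 1

I ≈ (0.458333/3) × -9.251264 = -1.413388
Exact value: -1.413032
Error: 0.000355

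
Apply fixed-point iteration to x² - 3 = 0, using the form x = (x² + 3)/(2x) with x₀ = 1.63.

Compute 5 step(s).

Equation: x² - 3 = 0
Fixed-point form: x = (x² + 3)/(2x)
x₀ = 1.63

x_1 = g(1.630000) = 1.735245
x_2 = g(1.735245) = 1.732054
x_3 = g(1.732054) = 1.732051
x_4 = g(1.732051) = 1.732051
x_5 = g(1.732051) = 1.732051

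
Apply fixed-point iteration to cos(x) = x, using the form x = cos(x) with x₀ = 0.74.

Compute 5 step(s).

Equation: cos(x) = x
Fixed-point form: x = cos(x)
x₀ = 0.74

x_1 = g(0.740000) = 0.738469
x_2 = g(0.738469) = 0.739500
x_3 = g(0.739500) = 0.738805
x_4 = g(0.738805) = 0.739274
x_5 = g(0.739274) = 0.738958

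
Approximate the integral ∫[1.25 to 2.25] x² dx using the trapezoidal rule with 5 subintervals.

f(x) = x²
a = 1.25, b = 2.25, n = 5
h = (b - a)/n = 0.200000

Trapezoidal rule: (h/2)[f(x₀) + 2f(x₁) + 2f(x₂) + ... + f(xₙ)]

x_0 = 1.2500, f(x_0) = 1.562500, coefficient = 1
x_1 = 1.4500, f(x_1) = 2.102500, coefficient = 2
x_2 = 1.6500, f(x_2) = 2.722500, coefficient = 2
x_3 = 1.8500, f(x_3) = 3.422500, coefficient = 2
x_4 = 2.0500, f(x_4) = 4.202500, coefficient = 2
x_5 = 2.2500, f(x_5) = 5.062500, coefficient = 1

I ≈ (0.200000/2) × 31.525000 = 3.152500
Exact value: 3.145833
Error: 0.006667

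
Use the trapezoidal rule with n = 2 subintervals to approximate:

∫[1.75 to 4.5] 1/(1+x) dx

f(x) = 1/(1+x)
a = 1.75, b = 4.5, n = 2
h = (b - a)/n = 1.375000

Trapezoidal rule: (h/2)[f(x₀) + 2f(x₁) + 2f(x₂) + ... + f(xₙ)]

x_0 = 1.7500, f(x_0) = 0.363636, coefficient = 1
x_1 = 3.1250, f(x_1) = 0.242424, coefficient = 2
x_2 = 4.5000, f(x_2) = 0.181818, coefficient = 1

I ≈ (1.375000/2) × 1.030303 = 0.708333
Exact value: 0.693147
Error: 0.015186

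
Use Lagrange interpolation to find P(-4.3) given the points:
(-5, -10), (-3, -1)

Lagrange interpolation formula:
P(x) = Σ yᵢ × Lᵢ(x)
where Lᵢ(x) = Π_{j≠i} (x - xⱼ)/(xᵢ - xⱼ)

L_0(-4.3) = (-4.3 - (-3))/(-5 - (-3)) = 0.650000
L_1(-4.3) = (-4.3 - (-5))/(-3 - (-5)) = 0.350000

P(-4.3) = (-10)×L_0(-4.3) + (-1)×L_1(-4.3)
P(-4.3) = -6.850000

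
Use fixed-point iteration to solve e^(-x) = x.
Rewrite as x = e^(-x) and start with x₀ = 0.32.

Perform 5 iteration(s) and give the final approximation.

Equation: e^(-x) = x
Fixed-point form: x = e^(-x)
x₀ = 0.32

x_1 = g(0.320000) = 0.726149
x_2 = g(0.726149) = 0.483768
x_3 = g(0.483768) = 0.616456
x_4 = g(0.616456) = 0.539854
x_5 = g(0.539854) = 0.582833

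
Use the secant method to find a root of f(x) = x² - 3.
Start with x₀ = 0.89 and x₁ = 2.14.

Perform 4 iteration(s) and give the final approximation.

f(x) = x² - 3
x₀ = 0.89, x₁ = 2.14

Secant formula: x_{n+1} = x_n - f(x_n)(x_n - x_{n-1})/(f(x_n) - f(x_{n-1}))

Iteration 1:
  f(0.890000) = -2.207900
  f(2.140000) = 1.579600
  x_2 = 2.140000 - 1.579600×(2.140000 - 0.890000)/(1.579600 - (-2.207900))
       = 1.618680
Iteration 2:
  f(2.140000) = 1.579600
  f(1.618680) = -0.379875
  x_3 = 1.618680 - (-0.379875)×(1.618680 - 2.140000)/(-0.379875 - 1.579600)
       = 1.719746
Iteration 3:
  f(1.618680) = -0.379875
  f(1.719746) = -0.042473
  x_4 = 1.719746 - (-0.042473)×(1.719746 - 1.618680)/(-0.042473 - (-0.379875))
       = 1.732469
Iteration 4:
  f(1.719746) = -0.042473
  f(1.732469) = 0.001448
  x_5 = 1.732469 - 0.001448×(1.732469 - 1.719746)/(0.001448 - (-0.042473))
       = 1.732049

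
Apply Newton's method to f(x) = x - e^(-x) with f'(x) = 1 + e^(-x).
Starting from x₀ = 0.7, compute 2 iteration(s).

f(x) = x - e^(-x)
f'(x) = 1 + e^(-x)
x₀ = 0.7

Newton-Raphson formula: x_{n+1} = x_n - f(x_n)/f'(x_n)

Iteration 1:
  f(0.700000) = 0.203415
  f'(0.700000) = 1.496585
  x_1 = 0.700000 - 0.203415/1.496585 = 0.564081
Iteration 2:
  f(0.564081) = -0.004802
  f'(0.564081) = 1.568883
  x_2 = 0.564081 - (-0.004802)/1.568883 = 0.567142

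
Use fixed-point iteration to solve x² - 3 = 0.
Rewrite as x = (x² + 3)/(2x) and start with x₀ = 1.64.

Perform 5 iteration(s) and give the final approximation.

Equation: x² - 3 = 0
Fixed-point form: x = (x² + 3)/(2x)
x₀ = 1.64

x_1 = g(1.640000) = 1.734634
x_2 = g(1.734634) = 1.732053
x_3 = g(1.732053) = 1.732051
x_4 = g(1.732051) = 1.732051
x_5 = g(1.732051) = 1.732051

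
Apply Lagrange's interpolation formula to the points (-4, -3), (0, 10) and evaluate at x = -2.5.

Lagrange interpolation formula:
P(x) = Σ yᵢ × Lᵢ(x)
where Lᵢ(x) = Π_{j≠i} (x - xⱼ)/(xᵢ - xⱼ)

L_0(-2.5) = (-2.5 - 0)/(-4 - 0) = 0.625000
L_1(-2.5) = (-2.5 - (-4))/(0 - (-4)) = 0.375000

P(-2.5) = (-3)×L_0(-2.5) + 10×L_1(-2.5)
P(-2.5) = 1.875000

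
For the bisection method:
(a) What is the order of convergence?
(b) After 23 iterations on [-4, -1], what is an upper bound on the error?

(a) Bisection has linear (order 1) convergence; the error is halved each step.

(b) Error bound = (b-a)/2^n = (-1 - (-4))/2^{23}
    = 3/2^{23}

(a) 1 (linear); (b) error ≤ 3.58e-07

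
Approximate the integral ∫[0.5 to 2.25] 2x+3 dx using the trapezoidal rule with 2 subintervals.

f(x) = 2x+3
a = 0.5, b = 2.25, n = 2
h = (b - a)/n = 0.875000

Trapezoidal rule: (h/2)[f(x₀) + 2f(x₁) + 2f(x₂) + ... + f(xₙ)]

x_0 = 0.5000, f(x_0) = 4.000000, coefficient = 1
x_1 = 1.3750, f(x_1) = 5.750000, coefficient = 2
x_2 = 2.2500, f(x_2) = 7.500000, coefficient = 1

I ≈ (0.875000/2) × 23.000000 = 10.062500
Exact value: 10.062500
Error: 0.000000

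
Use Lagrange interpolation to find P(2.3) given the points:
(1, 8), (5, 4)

Lagrange interpolation formula:
P(x) = Σ yᵢ × Lᵢ(x)
where Lᵢ(x) = Π_{j≠i} (x - xⱼ)/(xᵢ - xⱼ)

L_0(2.3) = (2.3 - 5)/(1 - 5) = 0.675000
L_1(2.3) = (2.3 - 1)/(5 - 1) = 0.325000

P(2.3) = 8×L_0(2.3) + 4×L_1(2.3)
P(2.3) = 6.700000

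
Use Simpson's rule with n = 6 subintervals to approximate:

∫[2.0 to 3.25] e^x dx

f(x) = e^x
a = 2.0, b = 3.25, n = 6
h = (b - a)/n = 0.208333

Simpson's rule: (h/3)[f(x₀) + 4f(x₁) + 2f(x₂) + ... + f(xₙ)]

x_0 = 2.0000, f(x_0) = 7.389056, coefficient = 1
x_1 = 2.2083, f(x_1) = 9.100536, coefficient = 4
x_2 = 2.4167, f(x_2) = 11.208436, coefficient = 2
x_3 = 2.6250, f(x_3) = 13.804574, coefficient = 4
x_4 = 2.8333, f(x_4) = 17.002040, coefficient = 2
x_5 = 3.0417, f(x_5) = 20.940114, coefficient = 4
x_6 = 3.2500, f(x_6) = 25.790340, coefficient = 1

I ≈ (0.208333/3) × 264.981246 = 18.401475
Exact value: 18.401284
Error: 0.000192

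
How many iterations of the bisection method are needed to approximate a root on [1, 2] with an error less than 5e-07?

We need (b-a)/2^n ≤ 5e-07
(2 - 1)/2^n ≤ 5e-07
1/2^n ≤ 5e-07
2^n ≥ 2000000
n ≥ log₂(2000000) = 20.93
n ≥ 21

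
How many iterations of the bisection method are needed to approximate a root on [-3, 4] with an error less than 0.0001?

We need (b-a)/2^n ≤ 0.0001
(4 - (-3))/2^n ≤ 0.0001
7/2^n ≤ 0.0001
2^n ≥ 70000
n ≥ log₂(70000) = 16.10
n ≥ 17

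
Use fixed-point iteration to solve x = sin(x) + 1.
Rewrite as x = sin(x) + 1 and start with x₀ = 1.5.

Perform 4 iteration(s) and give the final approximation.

Equation: x = sin(x) + 1
Fixed-point form: x = sin(x) + 1
x₀ = 1.5

x_1 = g(1.500000) = 1.997495
x_2 = g(1.997495) = 1.910337
x_3 = g(1.910337) = 1.942908
x_4 = g(1.942908) = 1.931562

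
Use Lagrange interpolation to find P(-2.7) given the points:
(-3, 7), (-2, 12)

Lagrange interpolation formula:
P(x) = Σ yᵢ × Lᵢ(x)
where Lᵢ(x) = Π_{j≠i} (x - xⱼ)/(xᵢ - xⱼ)

L_0(-2.7) = (-2.7 - (-2))/(-3 - (-2)) = 0.700000
L_1(-2.7) = (-2.7 - (-3))/(-2 - (-3)) = 0.300000

P(-2.7) = 7×L_0(-2.7) + 12×L_1(-2.7)
P(-2.7) = 8.500000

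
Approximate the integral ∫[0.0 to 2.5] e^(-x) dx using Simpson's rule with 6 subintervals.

f(x) = e^(-x)
a = 0.0, b = 2.5, n = 6
h = (b - a)/n = 0.416667

Simpson's rule: (h/3)[f(x₀) + 4f(x₁) + 2f(x₂) + ... + f(xₙ)]

x_0 = 0.0000, f(x_0) = 1.000000, coefficient = 1
x_1 = 0.4167, f(x_1) = 0.659241, coefficient = 4
x_2 = 0.8333, f(x_2) = 0.434598, coefficient = 2
x_3 = 1.2500, f(x_3) = 0.286505, coefficient = 4
x_4 = 1.6667, f(x_4) = 0.188876, coefficient = 2
x_5 = 2.0833, f(x_5) = 0.124514, coefficient = 4
x_6 = 2.5000, f(x_6) = 0.082085, coefficient = 1

I ≈ (0.416667/3) × 6.610072 = 0.918066
Exact value: 0.917915
Error: 0.000151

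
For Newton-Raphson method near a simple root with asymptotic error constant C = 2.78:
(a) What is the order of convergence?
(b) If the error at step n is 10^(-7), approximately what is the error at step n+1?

(a) Newton-Raphson has quadratic (order 2) convergence near simple roots.
    This means |e_{n+1}| ≈ C|e_n|².

(b) With |e_n| = 10^(-7) and C = 2.78:
    |e_{n+1}| ≈ 2.78 × (10^(-7))² = 2.78 × 10^(-14)

(a) 2 (quadratic); (b) |e_{n+1}| ≈ 2.780e-14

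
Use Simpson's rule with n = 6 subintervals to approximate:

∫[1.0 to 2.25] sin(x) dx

f(x) = sin(x)
a = 1.0, b = 2.25, n = 6
h = (b - a)/n = 0.208333

Simpson's rule: (h/3)[f(x₀) + 4f(x₁) + 2f(x₂) + ... + f(xₙ)]

x_0 = 1.0000, f(x_0) = 0.841471, coefficient = 1
x_1 = 1.2083, f(x_1) = 0.935026, coefficient = 4
x_2 = 1.4167, f(x_2) = 0.988146, coefficient = 2
x_3 = 1.6250, f(x_3) = 0.998531, coefficient = 4
x_4 = 1.8333, f(x_4) = 0.965735, coefficient = 2
x_5 = 2.0417, f(x_5) = 0.891174, coefficient = 4
x_6 = 2.2500, f(x_6) = 0.778073, coefficient = 1

I ≈ (0.208333/3) × 16.826230 = 1.168488
Exact value: 1.168476
Error: 0.000012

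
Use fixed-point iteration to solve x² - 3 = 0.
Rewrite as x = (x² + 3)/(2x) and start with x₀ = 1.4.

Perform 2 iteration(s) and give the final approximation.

Equation: x² - 3 = 0
Fixed-point form: x = (x² + 3)/(2x)
x₀ = 1.4

x_1 = g(1.400000) = 1.771429
x_2 = g(1.771429) = 1.732488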